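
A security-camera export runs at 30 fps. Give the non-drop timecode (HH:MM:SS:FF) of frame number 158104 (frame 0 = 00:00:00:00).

158104 ÷ 30 = 5270 full seconds, remainder 4 frames.
5270 s = 1 h 27 min 50 s.
Timecode: 01:27:50:04.

01:27:50:04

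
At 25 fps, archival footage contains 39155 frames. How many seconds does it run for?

1566.2 seconds

Running time = 39155 / (25) = 1566.2 s.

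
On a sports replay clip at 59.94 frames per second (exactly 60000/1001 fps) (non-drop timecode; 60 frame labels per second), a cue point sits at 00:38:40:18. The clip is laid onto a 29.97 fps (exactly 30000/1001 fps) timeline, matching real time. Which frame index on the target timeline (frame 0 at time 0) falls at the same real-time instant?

frame 69609

Source frame index: (0×3600 + 38×60 + 40) × 60 + 18 = 139218.
Real time: 139218 / (60000/1001) = 23226203/10000 s.
Target frame: (23226203/10000) × (30000/1001) = 69609.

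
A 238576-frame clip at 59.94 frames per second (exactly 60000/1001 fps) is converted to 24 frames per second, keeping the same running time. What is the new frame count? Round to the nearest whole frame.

Frames at target rate = 238576 × (24) / (60000/1001) = 59703644/625 ≈ 95525.830.
Nearest whole frame: 95526.

95526 frames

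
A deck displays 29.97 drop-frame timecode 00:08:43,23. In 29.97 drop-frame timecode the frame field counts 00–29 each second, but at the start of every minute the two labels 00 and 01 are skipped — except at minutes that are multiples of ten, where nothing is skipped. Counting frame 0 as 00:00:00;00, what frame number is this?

15697

Complete 10-minute blocks: 0, each 17982 frames → 0.
Remaining 8 whole minutes in the current block: 1800 + 7 × 1798 = 14386 frames.
Within the current minute: 43 × 30 + 23 − 2 = 1311 (labels ;00/;01 skipped at this minute). Total = 0 + 14386 + 1311 = 15697.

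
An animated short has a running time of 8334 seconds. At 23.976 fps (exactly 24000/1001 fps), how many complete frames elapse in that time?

Frames = 8334 × 24000/1001 = 200016000/1001 ≈ 199816.1838.
Complete frames: 199816.

199816 frames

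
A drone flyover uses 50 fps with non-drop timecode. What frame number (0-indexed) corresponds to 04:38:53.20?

836670

Total seconds to the label: (4 × 3600 + 38 × 60 + 53) = 16733.
Frame index = 16733 × 50 + 20 = 836670.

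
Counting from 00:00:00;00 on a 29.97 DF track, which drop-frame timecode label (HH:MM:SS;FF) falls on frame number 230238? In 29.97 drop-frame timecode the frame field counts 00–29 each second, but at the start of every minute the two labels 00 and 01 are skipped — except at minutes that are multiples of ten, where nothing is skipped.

Each 10-minute DF block holds 10 × 60 × 30 − 9 × 2 = 17982 frames. 230238 ÷ 17982 → 12 full blocks, remainder 14454.
Within the partial block the first minute is 1800 frames and each further minute 1798, so 8 further minute boundaries passed. Total skipped labels = 18 × 12 + 2 × 8 = 232.
Non-drop label index = 230238 + 232 = 230470; at 30 labels/s that is 02:08:02:10, i.e. DF 02:08:02;10.

02:08:02;10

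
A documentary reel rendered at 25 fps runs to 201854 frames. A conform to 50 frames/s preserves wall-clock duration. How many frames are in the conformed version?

Target frames = source frames × (target rate / source rate) = 201854 × (50)/(25) = 201854 × 2 = 403708.

403708 frames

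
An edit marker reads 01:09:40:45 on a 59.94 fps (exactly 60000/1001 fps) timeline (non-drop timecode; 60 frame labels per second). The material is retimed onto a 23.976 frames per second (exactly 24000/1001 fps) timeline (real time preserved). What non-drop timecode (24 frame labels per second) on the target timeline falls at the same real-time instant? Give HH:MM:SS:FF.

01:09:40:18

Source frame index: (1×3600 + 9×60 + 40) × 60 + 45 = 250845.
Real time: 250845 / (60000/1001) = 16739723/4000 s.
Target frame: (16739723/4000) × (24000/1001) = 100338.
At 24 labels/s: frame 100338 → 01:09:40:18.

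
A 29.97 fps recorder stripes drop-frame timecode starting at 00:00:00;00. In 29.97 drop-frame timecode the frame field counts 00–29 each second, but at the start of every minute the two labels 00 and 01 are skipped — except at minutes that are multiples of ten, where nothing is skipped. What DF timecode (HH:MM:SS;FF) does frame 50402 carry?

Each 10-minute DF block holds 10 × 60 × 30 − 9 × 2 = 17982 frames. 50402 ÷ 17982 → 2 full blocks, remainder 14438.
Within the partial block the first minute is 1800 frames and each further minute 1798, so 8 further minute boundaries passed. Total skipped labels = 18 × 2 + 2 × 8 = 52.
Non-drop label index = 50402 + 52 = 50454; at 30 labels/s that is 00:28:01:24, i.e. DF 00:28:01;24.

00:28:01;24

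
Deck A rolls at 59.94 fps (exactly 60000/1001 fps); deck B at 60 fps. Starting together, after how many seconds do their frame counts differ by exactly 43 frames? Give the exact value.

The gap grows by |60 − 60000/1001| = 60/1001 frames per second.
Time for a 43-frame gap: 43 ÷ (60/1001) = 43043/60 s.

43043/60 seconds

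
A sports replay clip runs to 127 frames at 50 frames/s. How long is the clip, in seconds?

2.54 seconds

Running time = 127 / (50) = 2.54 s.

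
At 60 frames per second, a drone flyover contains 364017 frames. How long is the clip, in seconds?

Running time = 364017 / (60) = 6066.95 s.

6066.95 seconds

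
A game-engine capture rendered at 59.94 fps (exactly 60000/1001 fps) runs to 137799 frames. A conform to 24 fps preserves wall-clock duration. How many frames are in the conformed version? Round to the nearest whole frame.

55175 frames

Frames at target rate = 137799 × (24) / (60000/1001) = 137936799/2500 ≈ 55174.720.
Nearest whole frame: 55175.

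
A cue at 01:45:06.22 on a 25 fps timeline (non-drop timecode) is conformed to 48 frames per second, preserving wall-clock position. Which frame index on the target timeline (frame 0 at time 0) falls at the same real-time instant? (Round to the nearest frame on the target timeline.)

Source frame index: (1×3600 + 45×60 + 6) × 25 + 22 = 157672.
Real time: 157672 / (25) = 157672/25 s.
Target frame: (157672/25) × (48) = 7568256/25 ≈ 302730.240 → 302730.

frame 302730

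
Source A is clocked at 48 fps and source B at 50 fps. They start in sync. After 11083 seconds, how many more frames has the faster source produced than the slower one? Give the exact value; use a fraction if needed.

22166 frames

A emits 48 × 11083 = 531984 frames; B emits 50 × 11083 = 554150.
Difference = 22166 frames; B is ahead of A.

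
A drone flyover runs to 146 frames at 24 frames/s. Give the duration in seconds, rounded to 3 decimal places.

Running time = 146 × 1/24 = 73/12 s ≈ 6.083 s.

6.083 seconds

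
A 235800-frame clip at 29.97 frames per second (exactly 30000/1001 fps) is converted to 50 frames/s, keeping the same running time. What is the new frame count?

393393 frames

Target frames = source frames × (target rate / source rate) = 235800 × (50)/(30000/1001) = 235800 × 1001/600 = 393393.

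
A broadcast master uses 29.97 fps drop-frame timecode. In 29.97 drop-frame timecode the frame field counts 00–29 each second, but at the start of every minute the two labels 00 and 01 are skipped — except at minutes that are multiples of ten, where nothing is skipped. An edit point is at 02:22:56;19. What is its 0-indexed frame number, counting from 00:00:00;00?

As if non-drop at 30 labels/s: (2 × 3600 + 22 × 60 + 56) × 30 + 19 = 257299.
Minute boundaries passed: 142; those not divisible by 10: 142 − 14 = 128; dropped labels = 2 × 128 = 256.
Actual frame index = 257299 − 256 = 257043.

257043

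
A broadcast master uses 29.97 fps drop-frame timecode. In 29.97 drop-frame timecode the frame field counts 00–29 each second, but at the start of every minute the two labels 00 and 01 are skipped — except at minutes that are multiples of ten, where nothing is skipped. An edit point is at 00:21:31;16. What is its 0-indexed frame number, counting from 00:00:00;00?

As if non-drop at 30 labels/s: (0 × 3600 + 21 × 60 + 31) × 30 + 16 = 38746.
Minute boundaries passed: 21; those not divisible by 10: 21 − 2 = 19; dropped labels = 2 × 19 = 38.
Actual frame index = 38746 − 38 = 38708.

38708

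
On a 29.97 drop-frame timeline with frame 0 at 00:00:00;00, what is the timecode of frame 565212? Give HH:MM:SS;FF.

05:14:19;08

Ten DF minutes hold 17982 frames, so frame 565212 lies in block 31 (frames 557442–575423) with 7770 frames into that block.
The block's first minute is 1800 frames and the rest 1798 each; 7770 frames reaches minute 4, so 31 × 18 + 4 × 2 = 566 labels have been skipped so far.
Adding those back, label number 565212 + 566 = 565778 at 30 labels/s is 18859 s + 8 f = 5 h 14 min 19 s frame 8, i.e. 05:14:19;08.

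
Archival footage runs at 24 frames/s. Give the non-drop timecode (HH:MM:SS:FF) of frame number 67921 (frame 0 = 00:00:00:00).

00:47:10:01

67921 ÷ 24 = 2830 full seconds, remainder 1 frame.
2830 s = 0 h 47 min 10 s.
Timecode: 00:47:10:01.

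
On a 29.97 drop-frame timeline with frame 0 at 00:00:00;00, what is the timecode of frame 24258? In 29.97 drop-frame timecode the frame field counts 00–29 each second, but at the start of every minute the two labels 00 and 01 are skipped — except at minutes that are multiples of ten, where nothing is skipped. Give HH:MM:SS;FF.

00:13:29;12

Each 10-minute DF block holds 10 × 60 × 30 − 9 × 2 = 17982 frames. 24258 ÷ 17982 → 1 full block, remainder 6276.
Within the partial block the first minute is 1800 frames and each further minute 1798, so 3 further minute boundaries passed. Total skipped labels = 18 × 1 + 2 × 3 = 24.
Non-drop label index = 24258 + 24 = 24282; at 30 labels/s that is 00:13:29:12, i.e. DF 00:13:29;12.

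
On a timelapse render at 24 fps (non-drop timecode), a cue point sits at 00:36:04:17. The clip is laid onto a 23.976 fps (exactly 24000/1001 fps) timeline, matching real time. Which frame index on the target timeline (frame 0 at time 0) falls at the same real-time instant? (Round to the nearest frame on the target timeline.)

Source frame index: (0×3600 + 36×60 + 4) × 24 + 17 = 51953.
Real time: 51953 / (24) = 51953/24 s.
Target frame: (51953/24) × (24000/1001) = 4723000/91 ≈ 51901.099 → 51901.

frame 51901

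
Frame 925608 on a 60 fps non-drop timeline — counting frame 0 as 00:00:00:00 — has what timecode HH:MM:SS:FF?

925608 ÷ 60 = 15426 full seconds, remainder 48 frames.
15426 s = 4 h 17 min 6 s.
Timecode: 04:17:06:48.

04:17:06:48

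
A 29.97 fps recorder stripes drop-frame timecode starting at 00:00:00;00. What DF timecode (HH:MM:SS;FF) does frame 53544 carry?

Ten DF minutes hold 17982 frames, so frame 53544 lies in block 2 (frames 35964–53945) with 17580 frames into that block.
The block's first minute is 1800 frames and the rest 1798 each; 17580 frames reaches minute 9, so 2 × 18 + 9 × 2 = 54 labels have been skipped so far.
Adding those back, label number 53544 + 54 = 53598 at 30 labels/s is 1786 s + 18 f = 0 h 29 min 46 s frame 18, i.e. 00:29:46;18.

00:29:46;18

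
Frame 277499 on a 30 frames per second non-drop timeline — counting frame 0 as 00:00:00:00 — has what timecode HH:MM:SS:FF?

277499 ÷ 30 = 9249 full seconds, remainder 29 frames.
9249 s = 2 h 34 min 9 s.
Timecode: 02:34:09:29.

02:34:09:29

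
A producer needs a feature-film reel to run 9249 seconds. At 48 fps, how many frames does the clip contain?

Frames = 9249 × 48 = 443952.

443952 frames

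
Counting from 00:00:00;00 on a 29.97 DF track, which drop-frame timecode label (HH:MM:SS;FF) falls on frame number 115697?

01:04:20;13

Each 10-minute DF block holds 10 × 60 × 30 − 9 × 2 = 17982 frames. 115697 ÷ 17982 → 6 full blocks, remainder 7805.
Within the partial block the first minute is 1800 frames and each further minute 1798, so 4 further minute boundaries passed. Total skipped labels = 18 × 6 + 2 × 4 = 116.
Non-drop label index = 115697 + 116 = 115813; at 30 labels/s that is 01:04:20:13, i.e. DF 01:04:20;13.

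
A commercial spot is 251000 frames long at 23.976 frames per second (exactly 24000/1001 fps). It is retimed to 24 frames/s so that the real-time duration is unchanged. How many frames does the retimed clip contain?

251251 frames

Target frames = source frames × (target rate / source rate) = 251000 × (24)/(24000/1001) = 251000 × 1001/1000 = 251251.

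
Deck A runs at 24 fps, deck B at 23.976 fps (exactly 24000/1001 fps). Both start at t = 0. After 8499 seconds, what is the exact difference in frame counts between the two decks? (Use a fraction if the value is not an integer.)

A emits 24 × 8499 = 203976 frames; B emits 24000/1001 × 8499 = 203976000/1001.
Difference = 203976/1001 frames (≈ 203.7722); B is behind A.

203976/1001 frames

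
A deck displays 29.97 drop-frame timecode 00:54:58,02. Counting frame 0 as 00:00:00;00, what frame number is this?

98844

As if non-drop at 30 labels/s: (0 × 3600 + 54 × 60 + 58) × 30 + 2 = 98942.
Minute boundaries passed: 54; those not divisible by 10: 54 − 5 = 49; dropped labels = 2 × 49 = 98.
Actual frame index = 98942 − 98 = 98844.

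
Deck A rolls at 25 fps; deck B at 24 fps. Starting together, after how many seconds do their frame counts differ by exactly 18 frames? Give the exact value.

The gap grows by |24 − 25| = 1 frame per second.
Time for a 18-frame gap: 18 ÷ (1) = 18 s.

18 seconds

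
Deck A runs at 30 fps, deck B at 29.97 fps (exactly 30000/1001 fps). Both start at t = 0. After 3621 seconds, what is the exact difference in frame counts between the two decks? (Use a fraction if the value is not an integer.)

A emits 30 × 3621 = 108630 frames; B emits 30000/1001 × 3621 = 108630000/1001.
Difference = 108630/1001 frames (≈ 108.5215); B is behind A.

108630/1001 frames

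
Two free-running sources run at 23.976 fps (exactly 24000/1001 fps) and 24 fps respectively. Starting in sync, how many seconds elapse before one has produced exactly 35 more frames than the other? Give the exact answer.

35035/24 seconds

The gap grows by |24 − 24000/1001| = 24/1001 frames per second.
Time for a 35-frame gap: 35 ÷ (24/1001) = 35035/24 s.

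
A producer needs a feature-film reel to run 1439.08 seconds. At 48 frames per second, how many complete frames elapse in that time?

Frames = 1439.08 × 48 = 1726896/25 ≈ 69075.8400.
Complete frames: 69075.

69075 frames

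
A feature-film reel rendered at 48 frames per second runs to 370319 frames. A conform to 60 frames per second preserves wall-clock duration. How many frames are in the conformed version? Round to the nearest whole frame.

Frames at target rate = 370319 × (60) / (48) = 1851595/4 ≈ 462898.750.
Nearest whole frame: 462899.

462899 frames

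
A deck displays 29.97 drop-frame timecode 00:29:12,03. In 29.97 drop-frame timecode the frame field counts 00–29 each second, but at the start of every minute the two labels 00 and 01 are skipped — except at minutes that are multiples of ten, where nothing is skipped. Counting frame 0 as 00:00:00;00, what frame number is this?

Complete 10-minute blocks: 2, each 17982 frames → 35964.
Remaining 9 whole minutes in the current block: 1800 + 8 × 1798 = 16184 frames.
Within the current minute: 12 × 30 + 3 − 2 = 361 (labels ;00/;01 skipped at this minute). Total = 35964 + 16184 + 361 = 52509.

52509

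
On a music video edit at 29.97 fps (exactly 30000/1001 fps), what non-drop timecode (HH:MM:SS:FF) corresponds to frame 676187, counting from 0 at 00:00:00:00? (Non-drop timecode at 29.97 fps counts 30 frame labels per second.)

06:15:39:17

676187 ÷ 30 = 22539 full seconds, remainder 17 frames.
22539 s = 6 h 15 min 39 s.
Timecode: 06:15:39:17.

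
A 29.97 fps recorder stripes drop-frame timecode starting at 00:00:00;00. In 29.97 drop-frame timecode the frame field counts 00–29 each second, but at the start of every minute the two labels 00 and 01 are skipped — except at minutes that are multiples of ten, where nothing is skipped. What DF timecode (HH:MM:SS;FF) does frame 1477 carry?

00:00:49;07

Each 10-minute DF block holds 10 × 60 × 30 − 9 × 2 = 17982 frames. 1477 ÷ 17982 → 0 full blocks, remainder 1477.
Within the partial block the first minute is 1800 frames and each further minute 1798, so 0 further minute boundaries passed. Total skipped labels = 18 × 0 + 2 × 0 = 0.
Non-drop label index = 1477 + 0 = 1477; at 30 labels/s that is 00:00:49:07, i.e. DF 00:00:49;07.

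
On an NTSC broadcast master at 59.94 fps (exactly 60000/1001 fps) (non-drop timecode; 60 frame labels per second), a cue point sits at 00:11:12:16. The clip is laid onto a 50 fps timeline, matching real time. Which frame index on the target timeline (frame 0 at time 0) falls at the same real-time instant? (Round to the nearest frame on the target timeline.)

frame 33647

Source frame index: (0×3600 + 11×60 + 12) × 60 + 16 = 40336.
Real time: 40336 / (60000/1001) = 2523521/3750 s.
Target frame: (2523521/3750) × (50) = 2523521/75 ≈ 33646.947 → 33647.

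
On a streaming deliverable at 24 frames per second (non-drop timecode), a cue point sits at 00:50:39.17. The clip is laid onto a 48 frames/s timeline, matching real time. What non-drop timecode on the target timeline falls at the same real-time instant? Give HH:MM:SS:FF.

Source frame index: (0×3600 + 50×60 + 39) × 24 + 17 = 72953.
Real time: 72953 / (24) = 72953/24 s.
Target frame: (72953/24) × (48) = 145906.
At 48 labels/s: frame 145906 → 00:50:39:34.

00:50:39:34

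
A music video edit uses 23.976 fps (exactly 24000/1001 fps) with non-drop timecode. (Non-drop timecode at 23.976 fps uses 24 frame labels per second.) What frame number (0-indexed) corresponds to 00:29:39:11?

42707

Total seconds to the label: (0 × 3600 + 29 × 60 + 39) = 1779.
Frame index = 1779 × 24 + 11 = 42707.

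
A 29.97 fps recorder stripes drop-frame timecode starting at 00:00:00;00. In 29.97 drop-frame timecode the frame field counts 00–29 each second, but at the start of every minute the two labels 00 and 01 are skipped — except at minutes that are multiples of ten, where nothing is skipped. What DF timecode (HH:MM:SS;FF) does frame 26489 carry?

00:14:43;25

Ten DF minutes hold 17982 frames, so frame 26489 lies in block 1 (frames 17982–35963) with 8507 frames into that block.
The block's first minute is 1800 frames and the rest 1798 each; 8507 frames reaches minute 4, so 1 × 18 + 4 × 2 = 26 labels have been skipped so far.
Adding those back, label number 26489 + 26 = 26515 at 30 labels/s is 883 s + 25 f = 0 h 14 min 43 s frame 25, i.e. 00:14:43;25.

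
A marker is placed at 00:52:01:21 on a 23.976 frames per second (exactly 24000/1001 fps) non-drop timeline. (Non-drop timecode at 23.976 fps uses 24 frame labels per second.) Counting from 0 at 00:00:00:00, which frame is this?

Total seconds to the label: (0 × 3600 + 52 × 60 + 1) = 3121.
Frame index = 3121 × 24 + 21 = 74925.

frame 74925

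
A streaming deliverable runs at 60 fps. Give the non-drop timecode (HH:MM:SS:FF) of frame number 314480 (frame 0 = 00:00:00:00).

01:27:21:20

314480 ÷ 60 = 5241 full seconds, remainder 20 frames.
5241 s = 1 h 27 min 21 s.
Timecode: 01:27:21:20.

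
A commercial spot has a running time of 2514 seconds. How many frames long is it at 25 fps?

62850 frames

Frames = 2514 × 25 = 62850.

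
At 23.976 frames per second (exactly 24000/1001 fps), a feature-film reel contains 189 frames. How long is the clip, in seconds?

Running time = 189 / (24000/1001) = 7.882875 s.

7.882875 seconds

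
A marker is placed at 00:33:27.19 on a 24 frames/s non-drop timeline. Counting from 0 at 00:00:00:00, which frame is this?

Total seconds to the label: (0 × 3600 + 33 × 60 + 27) = 2007.
Frame index = 2007 × 24 + 19 = 48187.

frame 48187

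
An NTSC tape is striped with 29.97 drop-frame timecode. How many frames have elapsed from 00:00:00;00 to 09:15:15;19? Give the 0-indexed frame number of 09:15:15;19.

As if non-drop at 30 labels/s: (9 × 3600 + 15 × 60 + 15) × 30 + 19 = 999469.
Minute boundaries passed: 555; those not divisible by 10: 555 − 55 = 500; dropped labels = 2 × 500 = 1000.
Actual frame index = 999469 − 1000 = 998469.

998469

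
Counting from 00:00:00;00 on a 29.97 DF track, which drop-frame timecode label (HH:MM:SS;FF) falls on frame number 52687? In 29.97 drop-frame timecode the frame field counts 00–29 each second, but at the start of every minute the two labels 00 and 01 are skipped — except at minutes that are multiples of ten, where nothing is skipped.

Ten DF minutes hold 17982 frames, so frame 52687 lies in block 2 (frames 35964–53945) with 16723 frames into that block.
The block's first minute is 1800 frames and the rest 1798 each; 16723 frames reaches minute 9, so 2 × 18 + 9 × 2 = 54 labels have been skipped so far.
Adding those back, label number 52687 + 54 = 52741 at 30 labels/s is 1758 s + 1 f = 0 h 29 min 18 s frame 1, i.e. 00:29:18;01.

00:29:18;01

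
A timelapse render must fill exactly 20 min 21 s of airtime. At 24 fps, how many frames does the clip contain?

29304 frames

20 min 21 s = 1221 s.
Frames = 1221 × 24 = 29304.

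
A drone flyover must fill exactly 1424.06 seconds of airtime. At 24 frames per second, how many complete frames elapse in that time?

34177 frames

Frames = 1424.06 × 24 = 854436/25 ≈ 34177.4400.
Complete frames: 34177.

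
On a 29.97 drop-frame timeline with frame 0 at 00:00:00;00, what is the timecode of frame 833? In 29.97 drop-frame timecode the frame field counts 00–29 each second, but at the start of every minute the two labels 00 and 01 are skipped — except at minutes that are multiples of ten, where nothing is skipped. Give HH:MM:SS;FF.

Ten DF minutes hold 17982 frames, so frame 833 lies in block 0 (frames 0–17981) with 833 frames into that block.
The block's first minute is 1800 frames and the rest 1798 each; 833 frames reaches minute 0, so 0 × 18 + 0 × 2 = 0 labels have been skipped so far.
Adding those back, label number 833 + 0 = 833 at 30 labels/s is 27 s + 23 f = 0 h 0 min 27 s frame 23, i.e. 00:00:27;23.

00:00:27;23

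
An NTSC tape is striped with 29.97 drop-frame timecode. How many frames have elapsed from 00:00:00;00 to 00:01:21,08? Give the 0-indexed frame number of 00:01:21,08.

2436

As if non-drop at 30 labels/s: (0 × 3600 + 1 × 60 + 21) × 30 + 8 = 2438.
Minute boundaries passed: 1; those not divisible by 10: 1 − 0 = 1; dropped labels = 2 × 1 = 2.
Actual frame index = 2438 − 2 = 2436.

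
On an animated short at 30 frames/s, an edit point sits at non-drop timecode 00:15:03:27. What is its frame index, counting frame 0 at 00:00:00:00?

Total seconds to the label: (0 × 3600 + 15 × 60 + 3) = 903.
Frame index = 903 × 30 + 27 = 27117.

frame 27117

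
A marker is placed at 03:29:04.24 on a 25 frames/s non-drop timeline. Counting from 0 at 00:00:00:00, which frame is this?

Total seconds to the label: (3 × 3600 + 29 × 60 + 4) = 12544.
Frame index = 12544 × 25 + 24 = 313624.

frame 313624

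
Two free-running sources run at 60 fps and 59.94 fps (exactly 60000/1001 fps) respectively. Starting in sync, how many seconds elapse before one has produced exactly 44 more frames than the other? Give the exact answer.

The gap grows by |60000/1001 − 60| = 60/1001 frames per second.
Time for a 44-frame gap: 44 ÷ (60/1001) = 11011/15 s.

11011/15 seconds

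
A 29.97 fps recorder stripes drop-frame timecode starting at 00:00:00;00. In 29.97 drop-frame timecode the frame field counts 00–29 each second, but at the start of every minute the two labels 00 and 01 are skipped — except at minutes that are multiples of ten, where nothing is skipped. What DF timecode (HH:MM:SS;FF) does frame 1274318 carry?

Each 10-minute DF block holds 10 × 60 × 30 − 9 × 2 = 17982 frames. 1274318 ÷ 17982 → 70 full blocks, remainder 15578.
Within the partial block the first minute is 1800 frames and each further minute 1798, so 8 further minute boundaries passed. Total skipped labels = 18 × 70 + 2 × 8 = 1276.
Non-drop label index = 1274318 + 1276 = 1275594; at 30 labels/s that is 11:48:39:24, i.e. DF 11:48:39;24.

11:48:39;24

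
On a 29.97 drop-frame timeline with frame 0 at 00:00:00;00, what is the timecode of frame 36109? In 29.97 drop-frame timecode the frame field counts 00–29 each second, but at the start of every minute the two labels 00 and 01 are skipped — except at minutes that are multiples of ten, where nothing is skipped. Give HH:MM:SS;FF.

Each 10-minute DF block holds 10 × 60 × 30 − 9 × 2 = 17982 frames. 36109 ÷ 17982 → 2 full blocks, remainder 145.
Within the partial block the first minute is 1800 frames and each further minute 1798, so 0 further minute boundaries passed. Total skipped labels = 18 × 2 + 2 × 0 = 36.
Non-drop label index = 36109 + 36 = 36145; at 30 labels/s that is 00:20:04:25, i.e. DF 00:20:04;25.

00:20:04;25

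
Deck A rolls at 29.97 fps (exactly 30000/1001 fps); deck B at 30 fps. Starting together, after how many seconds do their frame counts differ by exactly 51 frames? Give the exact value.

The gap grows by |30 − 30000/1001| = 30/1001 frames per second.
Time for a 51-frame gap: 51 ÷ (30/1001) = 1701.7 s.

1701.7 seconds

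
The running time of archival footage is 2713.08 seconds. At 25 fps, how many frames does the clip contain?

67827 frames

Frames = 2713.08 × 25 = 67827.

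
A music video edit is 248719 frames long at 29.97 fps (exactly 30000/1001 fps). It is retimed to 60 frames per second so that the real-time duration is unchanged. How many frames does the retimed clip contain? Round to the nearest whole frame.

497935 frames

Frames at target rate = 248719 × (60) / (30000/1001) = 248967719/500 ≈ 497935.438.
Nearest whole frame: 497935.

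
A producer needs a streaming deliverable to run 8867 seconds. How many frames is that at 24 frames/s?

212808 frames

Frames = 8867 × 24 = 212808.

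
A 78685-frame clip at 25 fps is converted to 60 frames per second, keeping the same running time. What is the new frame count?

188844 frames

Target frames = source frames × (target rate / source rate) = 78685 × (60)/(25) = 78685 × 12/5 = 188844.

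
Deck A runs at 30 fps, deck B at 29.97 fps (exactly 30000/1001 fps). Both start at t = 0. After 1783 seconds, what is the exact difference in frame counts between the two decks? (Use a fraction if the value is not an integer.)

A emits 30 × 1783 = 53490 frames; B emits 30000/1001 × 1783 = 53490000/1001.
Difference = 53490/1001 frames (≈ 53.4366); B is behind A.

53490/1001 frames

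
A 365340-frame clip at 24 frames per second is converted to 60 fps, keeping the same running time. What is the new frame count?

913350 frames

Target frames = source frames × (target rate / source rate) = 365340 × (60)/(24) = 365340 × 5/2 = 913350.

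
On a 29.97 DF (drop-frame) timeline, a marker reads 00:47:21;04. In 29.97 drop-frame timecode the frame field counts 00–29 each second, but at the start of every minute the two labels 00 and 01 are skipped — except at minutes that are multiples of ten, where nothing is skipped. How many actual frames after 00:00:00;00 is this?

Complete 10-minute blocks: 4, each 17982 frames → 71928.
Remaining 7 whole minutes in the current block: 1800 + 6 × 1798 = 12588 frames.
Within the current minute: 21 × 30 + 4 − 2 = 632 (labels ;00/;01 skipped at this minute). Total = 71928 + 12588 + 632 = 85148.

85148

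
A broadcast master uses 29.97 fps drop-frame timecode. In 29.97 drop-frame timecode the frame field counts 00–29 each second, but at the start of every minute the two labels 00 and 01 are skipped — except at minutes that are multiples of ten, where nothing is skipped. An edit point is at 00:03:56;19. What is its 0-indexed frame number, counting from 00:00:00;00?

Complete 10-minute blocks: 0, each 17982 frames → 0.
Remaining 3 whole minutes in the current block: 1800 + 2 × 1798 = 5396 frames.
Within the current minute: 56 × 30 + 19 − 2 = 1697 (labels ;00/;01 skipped at this minute). Total = 0 + 5396 + 1697 = 7093.

7093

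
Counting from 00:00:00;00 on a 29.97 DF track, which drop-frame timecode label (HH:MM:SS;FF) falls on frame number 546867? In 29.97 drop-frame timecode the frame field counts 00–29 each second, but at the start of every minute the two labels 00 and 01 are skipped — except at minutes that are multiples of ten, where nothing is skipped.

05:04:07;05

Each 10-minute DF block holds 10 × 60 × 30 − 9 × 2 = 17982 frames. 546867 ÷ 17982 → 30 full blocks, remainder 7407.
Within the partial block the first minute is 1800 frames and each further minute 1798, so 4 further minute boundaries passed. Total skipped labels = 18 × 30 + 2 × 4 = 548.
Non-drop label index = 546867 + 548 = 547415; at 30 labels/s that is 05:04:07:05, i.e. DF 05:04:07;05.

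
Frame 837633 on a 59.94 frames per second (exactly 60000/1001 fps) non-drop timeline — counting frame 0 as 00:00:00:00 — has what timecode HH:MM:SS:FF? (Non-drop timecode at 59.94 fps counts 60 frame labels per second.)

03:52:40:33

837633 ÷ 60 = 13960 full seconds, remainder 33 frames.
13960 s = 3 h 52 min 40 s.
Timecode: 03:52:40:33.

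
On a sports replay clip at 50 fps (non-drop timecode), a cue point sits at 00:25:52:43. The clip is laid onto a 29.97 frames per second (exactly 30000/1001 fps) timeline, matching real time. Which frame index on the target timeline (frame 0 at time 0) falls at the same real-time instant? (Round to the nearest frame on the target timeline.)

frame 46539

Source frame index: (0×3600 + 25×60 + 52) × 50 + 43 = 77643.
Real time: 77643 / (50) = 77643/50 s.
Target frame: (77643/50) × (30000/1001) = 46585800/1001 ≈ 46539.261 → 46539.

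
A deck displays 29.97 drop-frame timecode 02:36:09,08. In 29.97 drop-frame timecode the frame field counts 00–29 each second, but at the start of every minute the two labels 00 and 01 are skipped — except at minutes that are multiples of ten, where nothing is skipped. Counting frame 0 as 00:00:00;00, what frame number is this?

Complete 10-minute blocks: 15, each 17982 frames → 269730.
Remaining 6 whole minutes in the current block: 1800 + 5 × 1798 = 10790 frames.
Within the current minute: 9 × 30 + 8 − 2 = 276 (labels ;00/;01 skipped at this minute). Total = 269730 + 10790 + 276 = 280796.

280796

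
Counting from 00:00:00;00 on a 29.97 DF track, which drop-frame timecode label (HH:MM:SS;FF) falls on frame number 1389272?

Each 10-minute DF block holds 10 × 60 × 30 − 9 × 2 = 17982 frames. 1389272 ÷ 17982 → 77 full blocks, remainder 4658.
Within the partial block the first minute is 1800 frames and each further minute 1798, so 2 further minute boundaries passed. Total skipped labels = 18 × 77 + 2 × 2 = 1390.
Non-drop label index = 1389272 + 1390 = 1390662; at 30 labels/s that is 12:52:35:12, i.e. DF 12:52:35;12.

12:52:35;12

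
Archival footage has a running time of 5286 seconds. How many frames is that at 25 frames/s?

132150 frames

Frames = 5286 × 25 = 132150.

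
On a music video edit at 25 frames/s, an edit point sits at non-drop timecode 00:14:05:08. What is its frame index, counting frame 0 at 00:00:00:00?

21133

Total seconds to the label: (0 × 3600 + 14 × 60 + 5) = 845.
Frame index = 845 × 25 + 8 = 21133.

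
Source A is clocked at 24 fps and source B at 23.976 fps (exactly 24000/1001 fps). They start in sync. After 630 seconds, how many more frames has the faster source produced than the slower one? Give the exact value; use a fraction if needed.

2160/143 frames

A emits 24 × 630 = 15120 frames; B emits 24000/1001 × 630 = 2160000/143.
Difference = 2160/143 frames (≈ 15.1049); B is behind A.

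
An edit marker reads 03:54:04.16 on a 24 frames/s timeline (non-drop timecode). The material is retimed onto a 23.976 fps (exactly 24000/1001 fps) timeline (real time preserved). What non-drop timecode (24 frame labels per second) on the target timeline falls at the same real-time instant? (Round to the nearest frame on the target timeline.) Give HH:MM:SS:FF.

03:53:50:15

Source frame index: (3×3600 + 54×60 + 4) × 24 + 16 = 337072.
Real time: 337072 / (24) = 42134/3 s.
Target frame: (42134/3) × (24000/1001) = 337072000/1001 ≈ 336735.265 → 336735.
At 24 labels/s: frame 336735 → 03:53:50:15.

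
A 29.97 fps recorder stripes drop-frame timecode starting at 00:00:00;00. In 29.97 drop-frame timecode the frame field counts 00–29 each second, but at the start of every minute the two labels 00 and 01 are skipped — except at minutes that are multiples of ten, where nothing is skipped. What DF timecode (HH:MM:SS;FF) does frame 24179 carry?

00:13:26;23

Each 10-minute DF block holds 10 × 60 × 30 − 9 × 2 = 17982 frames. 24179 ÷ 17982 → 1 full block, remainder 6197.
Within the partial block the first minute is 1800 frames and each further minute 1798, so 3 further minute boundaries passed. Total skipped labels = 18 × 1 + 2 × 3 = 24.
Non-drop label index = 24179 + 24 = 24203; at 30 labels/s that is 00:13:26:23, i.e. DF 00:13:26;23.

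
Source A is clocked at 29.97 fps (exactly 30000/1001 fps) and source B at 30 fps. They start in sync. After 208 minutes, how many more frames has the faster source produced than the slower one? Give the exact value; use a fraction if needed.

28800/77 frames

208 min = 12480 s.
A emits 30000/1001 × 12480 = 28800000/77 frames; B emits 30 × 12480 = 374400.
Difference = 28800/77 frames (≈ 374.0260); B is ahead of A.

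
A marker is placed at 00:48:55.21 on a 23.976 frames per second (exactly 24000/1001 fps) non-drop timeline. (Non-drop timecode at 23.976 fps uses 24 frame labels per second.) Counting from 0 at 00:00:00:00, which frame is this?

70461

Total seconds to the label: (0 × 3600 + 48 × 60 + 55) = 2935.
Frame index = 2935 × 24 + 21 = 70461.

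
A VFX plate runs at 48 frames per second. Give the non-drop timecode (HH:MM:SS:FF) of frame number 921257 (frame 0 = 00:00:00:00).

05:19:52:41

921257 ÷ 48 = 19192 full seconds, remainder 41 frames.
19192 s = 5 h 19 min 52 s.
Timecode: 05:19:52:41.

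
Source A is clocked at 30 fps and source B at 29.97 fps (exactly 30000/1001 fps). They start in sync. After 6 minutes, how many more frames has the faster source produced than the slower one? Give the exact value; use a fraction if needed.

6 min = 360 s.
A emits 30 × 360 = 10800 frames; B emits 30000/1001 × 360 = 10800000/1001.
Difference = 10800/1001 frames (≈ 10.7892); B is behind A.

10800/1001 frames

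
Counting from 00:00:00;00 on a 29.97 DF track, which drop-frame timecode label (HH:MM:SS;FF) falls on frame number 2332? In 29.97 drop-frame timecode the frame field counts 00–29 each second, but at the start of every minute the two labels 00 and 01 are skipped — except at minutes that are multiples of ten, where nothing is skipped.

Ten DF minutes hold 17982 frames, so frame 2332 lies in block 0 (frames 0–17981) with 2332 frames into that block.
The block's first minute is 1800 frames and the rest 1798 each; 2332 frames reaches minute 1, so 0 × 18 + 1 × 2 = 2 labels have been skipped so far.
Adding those back, label number 2332 + 2 = 2334 at 30 labels/s is 77 s + 24 f = 0 h 1 min 17 s frame 24, i.e. 00:01:17;24.

00:01:17;24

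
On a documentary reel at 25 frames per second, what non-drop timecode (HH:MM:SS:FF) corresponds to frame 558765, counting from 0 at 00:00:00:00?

06:12:30:15

558765 ÷ 25 = 22350 full seconds, remainder 15 frames.
22350 s = 6 h 12 min 30 s.
Timecode: 06:12:30:15.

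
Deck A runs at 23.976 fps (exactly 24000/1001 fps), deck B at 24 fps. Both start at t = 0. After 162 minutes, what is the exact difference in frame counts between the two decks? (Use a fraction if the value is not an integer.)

233280/1001 frames

162 min = 9720 s.
A emits 24000/1001 × 9720 = 233280000/1001 frames; B emits 24 × 9720 = 233280.
Difference = 233280/1001 frames (≈ 233.0470); B is ahead of A.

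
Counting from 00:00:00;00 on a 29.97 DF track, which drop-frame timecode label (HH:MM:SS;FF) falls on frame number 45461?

00:25:16;27

Each 10-minute DF block holds 10 × 60 × 30 − 9 × 2 = 17982 frames. 45461 ÷ 17982 → 2 full blocks, remainder 9497.
Within the partial block the first minute is 1800 frames and each further minute 1798, so 5 further minute boundaries passed. Total skipped labels = 18 × 2 + 2 × 5 = 46.
Non-drop label index = 45461 + 46 = 45507; at 30 labels/s that is 00:25:16:27, i.e. DF 00:25:16;27.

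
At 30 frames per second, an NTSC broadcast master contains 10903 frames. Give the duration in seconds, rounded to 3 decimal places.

Running time = 10903 × 1/30 = 10903/30 s ≈ 363.433 s.

363.433 seconds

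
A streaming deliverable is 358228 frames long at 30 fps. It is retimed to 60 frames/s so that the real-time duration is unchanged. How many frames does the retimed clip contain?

Target frames = source frames × (target rate / source rate) = 358228 × (60)/(30) = 358228 × 2 = 716456.

716456 frames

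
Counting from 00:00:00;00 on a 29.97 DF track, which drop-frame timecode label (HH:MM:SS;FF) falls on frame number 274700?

02:32:45;24

Ten DF minutes hold 17982 frames, so frame 274700 lies in block 15 (frames 269730–287711) with 4970 frames into that block.
The block's first minute is 1800 frames and the rest 1798 each; 4970 frames reaches minute 2, so 15 × 18 + 2 × 2 = 274 labels have been skipped so far.
Adding those back, label number 274700 + 274 = 274974 at 30 labels/s is 9165 s + 24 f = 2 h 32 min 45 s frame 24, i.e. 02:32:45;24.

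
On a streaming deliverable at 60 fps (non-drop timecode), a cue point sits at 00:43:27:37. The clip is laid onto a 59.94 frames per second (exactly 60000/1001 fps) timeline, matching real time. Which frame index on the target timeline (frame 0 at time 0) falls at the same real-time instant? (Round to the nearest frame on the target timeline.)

frame 156301

Source frame index: (0×3600 + 43×60 + 27) × 60 + 37 = 156457.
Real time: 156457 / (60) = 156457/60 s.
Target frame: (156457/60) × (60000/1001) = 22351000/143 ≈ 156300.699 → 156301.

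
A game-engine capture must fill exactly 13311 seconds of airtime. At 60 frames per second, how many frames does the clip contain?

798660 frames

Frames = 13311 × 60 = 798660.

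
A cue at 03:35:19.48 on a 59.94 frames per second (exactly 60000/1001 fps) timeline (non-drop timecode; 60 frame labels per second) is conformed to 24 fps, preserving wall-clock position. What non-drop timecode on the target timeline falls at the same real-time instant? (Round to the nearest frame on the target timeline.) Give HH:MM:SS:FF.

03:35:32:17

Source frame index: (3×3600 + 35×60 + 19) × 60 + 48 = 775188.
Real time: 775188 / (60000/1001) = 64663599/5000 s.
Target frame: (64663599/5000) × (24) = 193990797/625 ≈ 310385.275 → 310385.
At 24 labels/s: frame 310385 → 03:35:32:17.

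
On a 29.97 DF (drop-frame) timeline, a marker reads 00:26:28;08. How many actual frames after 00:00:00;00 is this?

Complete 10-minute blocks: 2, each 17982 frames → 35964.
Remaining 6 whole minutes in the current block: 1800 + 5 × 1798 = 10790 frames.
Within the current minute: 28 × 30 + 8 − 2 = 846 (labels ;00/;01 skipped at this minute). Total = 35964 + 10790 + 846 = 47600.

47600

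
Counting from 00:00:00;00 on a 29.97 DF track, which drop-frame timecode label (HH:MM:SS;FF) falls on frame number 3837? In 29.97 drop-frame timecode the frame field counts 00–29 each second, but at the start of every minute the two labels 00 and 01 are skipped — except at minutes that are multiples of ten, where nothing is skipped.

Ten DF minutes hold 17982 frames, so frame 3837 lies in block 0 (frames 0–17981) with 3837 frames into that block.
The block's first minute is 1800 frames and the rest 1798 each; 3837 frames reaches minute 2, so 0 × 18 + 2 × 2 = 4 labels have been skipped so far.
Adding those back, label number 3837 + 4 = 3841 at 30 labels/s is 128 s + 1 f = 0 h 2 min 8 s frame 1, i.e. 00:02:08;01.

00:02:08;01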